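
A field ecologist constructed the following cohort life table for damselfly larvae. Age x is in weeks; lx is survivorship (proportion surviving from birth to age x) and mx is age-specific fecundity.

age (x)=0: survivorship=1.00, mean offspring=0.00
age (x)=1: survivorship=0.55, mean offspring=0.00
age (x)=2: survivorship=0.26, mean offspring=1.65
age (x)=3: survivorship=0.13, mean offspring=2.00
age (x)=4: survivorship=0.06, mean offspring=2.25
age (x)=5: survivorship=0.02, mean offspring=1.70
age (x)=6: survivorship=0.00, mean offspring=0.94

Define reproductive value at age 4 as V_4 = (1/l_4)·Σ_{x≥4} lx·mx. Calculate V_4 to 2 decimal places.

lx·mx for x ≥ 4: 0.135, 0.034, 0 → sum = 0.169
V_4 = 0.169 / l_4 = 0.169 / 0.06 = 2.816667… → 2.82

2.82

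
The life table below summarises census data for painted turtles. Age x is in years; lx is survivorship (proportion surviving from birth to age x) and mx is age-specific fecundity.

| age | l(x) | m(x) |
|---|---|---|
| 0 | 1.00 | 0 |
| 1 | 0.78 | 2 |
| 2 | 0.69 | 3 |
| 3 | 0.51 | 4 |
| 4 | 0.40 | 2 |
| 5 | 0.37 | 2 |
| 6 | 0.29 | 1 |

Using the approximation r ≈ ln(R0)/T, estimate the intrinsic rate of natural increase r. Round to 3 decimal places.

0.739

R0 = Σ lx·mx = 0 + 1.56 + 2.07 + 2.04 + 0.8 + 0.74 + 0.29 = 7.5
Σ x·lx·mx = 20.46; T = 20.46/7.5 = 2.728
r ≈ ln(R0)/T = ln(7.5)/2.728 = 0.7386… → 0.739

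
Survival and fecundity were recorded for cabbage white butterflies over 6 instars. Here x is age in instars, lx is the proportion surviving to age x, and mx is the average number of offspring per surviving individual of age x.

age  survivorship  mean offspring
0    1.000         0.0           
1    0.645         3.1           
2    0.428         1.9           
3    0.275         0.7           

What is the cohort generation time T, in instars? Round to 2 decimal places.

1.40

lx·mx: 0, 1.9995, 0.8132, 0.1925 → R0 = 3.0052
x·lx·mx: 0, 1.9995, 1.6264, 0.5775 → Σ = 4.2034
T = 4.2034 / 3.0052 = 1.398709… → 1.40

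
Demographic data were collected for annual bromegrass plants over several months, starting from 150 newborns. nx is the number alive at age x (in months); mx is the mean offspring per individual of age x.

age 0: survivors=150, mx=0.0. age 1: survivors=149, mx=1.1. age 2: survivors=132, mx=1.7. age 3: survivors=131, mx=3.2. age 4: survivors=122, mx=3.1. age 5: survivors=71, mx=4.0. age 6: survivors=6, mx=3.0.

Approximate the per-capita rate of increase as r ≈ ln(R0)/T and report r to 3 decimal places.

lx = nx/n0 = nx/150: 1, 0.99333…, 0.88, 0.87333…, 0.81333…, 0.47333…, 0.04
R0 = Σ lx·mx = 0 + 1.09267… + 1.496 + 2.79467… + 2.52133… + 1.89333… + 0.12 = 9.918…
Σ x·lx·mx = 32.740667…; T = 32.740667…/9.918… = 3.30114…
r ≈ ln(R0)/T = ln(9.918…)/3.30114… = 0.69502… → 0.695

0.695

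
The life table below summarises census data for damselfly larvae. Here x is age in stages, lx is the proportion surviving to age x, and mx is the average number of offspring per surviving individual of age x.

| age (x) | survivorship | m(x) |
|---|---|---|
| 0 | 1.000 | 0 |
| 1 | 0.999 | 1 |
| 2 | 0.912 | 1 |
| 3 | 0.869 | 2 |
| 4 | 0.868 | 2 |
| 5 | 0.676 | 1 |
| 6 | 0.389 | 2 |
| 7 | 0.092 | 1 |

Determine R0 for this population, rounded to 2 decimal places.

lx·mx by age: 0, 0.999, 0.912, 1.738, 1.736, 0.676, 0.778, 0.092
R0 = Σ lx·mx = 6.931 → 6.93

6.93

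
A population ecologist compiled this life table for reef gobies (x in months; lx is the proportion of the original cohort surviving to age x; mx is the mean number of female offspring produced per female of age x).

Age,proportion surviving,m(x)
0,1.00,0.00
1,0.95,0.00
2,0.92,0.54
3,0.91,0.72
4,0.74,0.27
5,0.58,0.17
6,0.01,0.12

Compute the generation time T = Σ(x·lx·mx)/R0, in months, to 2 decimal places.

lx·mx: 0, 0, 0.4968, 0.6552, 0.1998, 0.0986, 0.0012 → R0 = 1.4516
x·lx·mx: 0, 0, 0.9936, 1.9656, 0.7992, 0.493, 0.0072 → Σ = 4.2586
T = 4.2586 / 1.4516 = 2.933728… → 2.93

2.93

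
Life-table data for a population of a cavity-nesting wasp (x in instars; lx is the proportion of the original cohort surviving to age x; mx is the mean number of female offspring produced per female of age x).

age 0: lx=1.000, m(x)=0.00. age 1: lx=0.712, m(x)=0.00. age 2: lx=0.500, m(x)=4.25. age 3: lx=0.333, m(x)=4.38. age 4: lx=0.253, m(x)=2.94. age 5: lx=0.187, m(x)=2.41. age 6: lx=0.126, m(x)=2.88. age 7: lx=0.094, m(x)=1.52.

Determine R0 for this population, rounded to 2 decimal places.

lx·mx by age: 0, 0, 2.125, 1.45854, 0.74382, 0.45067, 0.36288, 0.14288
R0 = Σ lx·mx = 5.28379 → 5.28

5.28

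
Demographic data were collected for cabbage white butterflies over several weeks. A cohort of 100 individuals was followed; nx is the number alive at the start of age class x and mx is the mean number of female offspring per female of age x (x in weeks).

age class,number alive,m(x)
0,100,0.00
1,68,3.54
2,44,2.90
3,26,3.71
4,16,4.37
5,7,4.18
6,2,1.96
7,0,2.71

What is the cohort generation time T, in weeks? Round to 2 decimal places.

2.17

lx = nx/n0 = nx/100: 1, 0.68, 0.44, 0.26, 0.16, 0.07, 0.02, 0
lx·mx: 0, 2.4072, 1.276, 0.9646, 0.6992, 0.2926, 0.0392, 0 → R0 = 5.6788
x·lx·mx: 0, 2.4072, 2.552, 2.8938, 2.7968, 1.463, 0.2352, 0 → Σ = 12.348
T = 12.348 / 5.6788 = 2.174403… → 2.17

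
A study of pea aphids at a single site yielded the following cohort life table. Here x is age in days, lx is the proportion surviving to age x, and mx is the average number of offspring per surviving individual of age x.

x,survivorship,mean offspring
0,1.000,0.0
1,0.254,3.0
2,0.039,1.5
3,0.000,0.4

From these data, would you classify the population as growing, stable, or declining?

R0 = Σ lx·mx = 0 + 0.762 + 0.0585 + 0 = 0.8205
R0 < 1, so the population is declining.

declining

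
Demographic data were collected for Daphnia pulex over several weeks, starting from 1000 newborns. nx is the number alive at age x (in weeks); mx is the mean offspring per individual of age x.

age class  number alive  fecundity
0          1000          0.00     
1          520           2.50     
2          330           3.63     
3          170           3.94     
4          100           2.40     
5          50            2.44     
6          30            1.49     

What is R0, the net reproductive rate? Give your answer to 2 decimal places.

3.57

lx = nx/n0 = nx/1000: 1, 0.52, 0.33, 0.17, 0.1, 0.05, 0.03
lx·mx by age: 0, 1.3, 1.1979, 0.6698, 0.24, 0.122, 0.0447
R0 = Σ lx·mx = 3.5744 → 3.57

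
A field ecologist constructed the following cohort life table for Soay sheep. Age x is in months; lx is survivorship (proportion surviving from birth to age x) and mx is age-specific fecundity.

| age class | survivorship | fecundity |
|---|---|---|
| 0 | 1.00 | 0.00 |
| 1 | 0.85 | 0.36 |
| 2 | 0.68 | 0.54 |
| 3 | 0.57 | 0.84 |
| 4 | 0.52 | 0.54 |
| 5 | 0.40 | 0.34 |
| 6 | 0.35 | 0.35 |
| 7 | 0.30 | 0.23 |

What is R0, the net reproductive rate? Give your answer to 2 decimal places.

lx·mx by age: 0, 0.306, 0.3672, 0.4788, 0.2808, 0.136, 0.1225, 0.069
R0 = Σ lx·mx = 1.7603 → 1.76

1.76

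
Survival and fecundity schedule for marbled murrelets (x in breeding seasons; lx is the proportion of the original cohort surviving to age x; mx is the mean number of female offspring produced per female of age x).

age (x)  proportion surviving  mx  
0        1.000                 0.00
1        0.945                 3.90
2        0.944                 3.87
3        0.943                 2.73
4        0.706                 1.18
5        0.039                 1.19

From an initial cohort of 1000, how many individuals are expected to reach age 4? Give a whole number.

Expected survivors = N0 · l_4 = 1000 × 0.706 = 706 → 706

706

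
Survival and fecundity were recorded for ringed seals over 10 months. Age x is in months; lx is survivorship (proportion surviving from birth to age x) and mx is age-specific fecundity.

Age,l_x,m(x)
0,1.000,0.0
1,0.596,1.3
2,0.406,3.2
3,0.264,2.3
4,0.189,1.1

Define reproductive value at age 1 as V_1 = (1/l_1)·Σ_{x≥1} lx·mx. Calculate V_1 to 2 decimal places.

4.85

lx·mx for x ≥ 1: 0.7748, 1.2992, 0.6072, 0.2079 → sum = 2.8891
V_1 = 2.8891 / l_1 = 2.8891 / 0.596 = 4.847483… → 4.85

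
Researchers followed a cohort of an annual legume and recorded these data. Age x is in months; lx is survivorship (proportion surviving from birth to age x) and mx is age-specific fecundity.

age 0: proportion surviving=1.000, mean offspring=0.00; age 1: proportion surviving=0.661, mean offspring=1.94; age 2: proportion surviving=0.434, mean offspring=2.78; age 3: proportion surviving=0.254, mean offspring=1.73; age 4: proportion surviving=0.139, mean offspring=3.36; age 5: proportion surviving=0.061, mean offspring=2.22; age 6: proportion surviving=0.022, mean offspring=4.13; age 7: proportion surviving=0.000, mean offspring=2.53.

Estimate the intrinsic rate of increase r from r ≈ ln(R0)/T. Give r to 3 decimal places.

R0 = Σ lx·mx = 0 + 1.28234 + 1.20652 + 0.43942 + 0.46704 + 0.13542 + 0.09086 + 0 = 3.6216
Σ x·lx·mx = 8.10406; T = 8.10406/3.6216 = 2.2377…
r ≈ ln(R0)/T = ln(3.6216)/2.2377… = 0.57511… → 0.575

0.575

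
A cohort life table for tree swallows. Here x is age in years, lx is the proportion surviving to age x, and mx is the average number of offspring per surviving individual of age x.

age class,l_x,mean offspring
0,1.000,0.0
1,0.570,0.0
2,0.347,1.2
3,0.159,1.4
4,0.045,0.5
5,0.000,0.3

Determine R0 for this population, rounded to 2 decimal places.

lx·mx by age: 0, 0, 0.4164, 0.2226, 0.0225, 0
R0 = Σ lx·mx = 0.6615 → 0.66

0.66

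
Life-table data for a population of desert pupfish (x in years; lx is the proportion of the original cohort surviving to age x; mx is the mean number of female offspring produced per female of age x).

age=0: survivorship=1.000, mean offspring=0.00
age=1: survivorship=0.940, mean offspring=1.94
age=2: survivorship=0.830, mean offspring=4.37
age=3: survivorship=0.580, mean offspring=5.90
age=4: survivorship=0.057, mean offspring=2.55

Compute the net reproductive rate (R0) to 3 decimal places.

9.018

lx·mx by age: 0, 1.8236, 3.6271, 3.422, 0.14535
R0 = Σ lx·mx = 9.01805 → 9.018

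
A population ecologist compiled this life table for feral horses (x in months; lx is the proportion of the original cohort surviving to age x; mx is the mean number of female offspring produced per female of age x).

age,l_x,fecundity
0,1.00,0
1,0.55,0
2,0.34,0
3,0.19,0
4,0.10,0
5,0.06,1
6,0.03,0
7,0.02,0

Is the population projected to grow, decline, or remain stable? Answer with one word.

R0 = Σ lx·mx = 0 + 0 + 0 + 0 + 0 + 0.06 + 0 + 0 = 0.06
R0 < 1, so the population is declining.

declining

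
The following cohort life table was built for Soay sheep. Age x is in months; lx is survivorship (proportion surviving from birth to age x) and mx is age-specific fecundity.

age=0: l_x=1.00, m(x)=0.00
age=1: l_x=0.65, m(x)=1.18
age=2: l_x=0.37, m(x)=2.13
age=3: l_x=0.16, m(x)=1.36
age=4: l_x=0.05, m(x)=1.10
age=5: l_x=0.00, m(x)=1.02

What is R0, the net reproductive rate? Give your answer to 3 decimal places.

lx·mx by age: 0, 0.767, 0.7881, 0.2176, 0.055, 0
R0 = Σ lx·mx = 1.8277 → 1.828

1.828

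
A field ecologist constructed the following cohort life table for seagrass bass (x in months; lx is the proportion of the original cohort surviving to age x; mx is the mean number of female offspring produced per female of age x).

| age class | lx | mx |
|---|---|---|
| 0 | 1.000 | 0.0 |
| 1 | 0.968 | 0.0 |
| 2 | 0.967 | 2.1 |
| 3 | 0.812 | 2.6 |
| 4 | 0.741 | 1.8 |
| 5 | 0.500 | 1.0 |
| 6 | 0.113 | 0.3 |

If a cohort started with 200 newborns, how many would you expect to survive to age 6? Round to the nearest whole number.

23

Expected survivors = N0 · l_6 = 200 × 0.113 = 22.6 → 23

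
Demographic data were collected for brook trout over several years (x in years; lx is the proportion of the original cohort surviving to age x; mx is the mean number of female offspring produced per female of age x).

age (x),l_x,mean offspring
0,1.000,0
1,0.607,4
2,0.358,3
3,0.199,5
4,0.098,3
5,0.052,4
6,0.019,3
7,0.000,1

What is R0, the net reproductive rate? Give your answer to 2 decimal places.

5.06

lx·mx by age: 0, 2.428, 1.074, 0.995, 0.294, 0.208, 0.057, 0
R0 = Σ lx·mx = 5.056 → 5.06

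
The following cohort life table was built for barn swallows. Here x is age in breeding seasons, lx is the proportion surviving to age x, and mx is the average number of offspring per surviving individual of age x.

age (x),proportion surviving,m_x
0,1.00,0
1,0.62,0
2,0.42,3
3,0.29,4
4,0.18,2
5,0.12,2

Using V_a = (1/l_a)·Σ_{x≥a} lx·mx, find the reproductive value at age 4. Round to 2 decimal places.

3.33

lx·mx for x ≥ 4: 0.36, 0.24 → sum = 0.6
V_4 = 0.6 / l_4 = 0.6 / 0.18 = 3.333333… → 3.33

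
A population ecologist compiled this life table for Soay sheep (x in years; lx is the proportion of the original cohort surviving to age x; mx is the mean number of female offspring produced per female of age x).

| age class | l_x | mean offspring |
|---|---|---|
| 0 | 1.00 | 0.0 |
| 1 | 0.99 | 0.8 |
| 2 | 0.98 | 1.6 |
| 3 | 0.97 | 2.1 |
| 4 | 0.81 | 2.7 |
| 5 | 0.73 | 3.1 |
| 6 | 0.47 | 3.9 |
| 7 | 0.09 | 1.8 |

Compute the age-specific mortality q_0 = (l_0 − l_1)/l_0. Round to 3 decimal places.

q_0 = (l_0 − l_1) / l_0 = (1 − 0.99) / 1
     = 0.01 / 1 = 0.01 → 0.010

0.010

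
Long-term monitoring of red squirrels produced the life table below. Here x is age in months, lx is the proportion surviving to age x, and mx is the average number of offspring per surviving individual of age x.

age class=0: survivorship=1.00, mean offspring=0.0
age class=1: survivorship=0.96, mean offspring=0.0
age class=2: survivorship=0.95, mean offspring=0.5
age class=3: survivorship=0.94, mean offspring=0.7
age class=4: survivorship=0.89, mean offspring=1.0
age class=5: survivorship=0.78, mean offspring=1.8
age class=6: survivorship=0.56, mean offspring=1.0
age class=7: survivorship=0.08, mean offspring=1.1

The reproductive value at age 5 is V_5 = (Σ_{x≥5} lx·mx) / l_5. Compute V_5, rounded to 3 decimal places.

lx·mx for x ≥ 5: 1.404, 0.56, 0.088 → sum = 2.052
V_5 = 2.052 / l_5 = 2.052 / 0.78 = 2.630769… → 2.631

2.631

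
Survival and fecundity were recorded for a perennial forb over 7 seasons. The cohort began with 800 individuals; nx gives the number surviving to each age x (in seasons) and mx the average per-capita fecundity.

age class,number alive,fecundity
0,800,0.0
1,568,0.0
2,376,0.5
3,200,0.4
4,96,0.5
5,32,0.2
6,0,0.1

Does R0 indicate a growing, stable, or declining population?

lx = nx/n0 = nx/800: 1, 0.71, 0.47, 0.25, 0.12, 0.04, 0
R0 = Σ lx·mx = 0 + 0 + 0.235 + 0.1 + 0.06 + 0.008 + 0 = 0.403
R0 < 1, so the population is declining.

declining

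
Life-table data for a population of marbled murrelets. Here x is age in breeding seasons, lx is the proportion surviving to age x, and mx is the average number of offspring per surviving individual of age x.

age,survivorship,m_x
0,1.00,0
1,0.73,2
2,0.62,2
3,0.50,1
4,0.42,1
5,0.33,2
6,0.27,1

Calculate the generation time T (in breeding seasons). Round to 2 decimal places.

lx·mx: 0, 1.46, 1.24, 0.5, 0.42, 0.66, 0.27 → R0 = 4.55
x·lx·mx: 0, 1.46, 2.48, 1.5, 1.68, 3.3, 1.62 → Σ = 12.04
T = 12.04 / 4.55 = 2.646154… → 2.65

2.65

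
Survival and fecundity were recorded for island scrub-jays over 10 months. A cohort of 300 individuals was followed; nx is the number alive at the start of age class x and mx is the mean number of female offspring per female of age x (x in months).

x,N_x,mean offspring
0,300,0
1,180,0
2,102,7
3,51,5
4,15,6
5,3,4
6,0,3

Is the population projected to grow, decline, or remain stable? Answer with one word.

lx = nx/n0 = nx/300: 1, 0.6, 0.34, 0.17, 0.05, 0.01, 0
R0 = Σ lx·mx = 0 + 0 + 2.38 + 0.85 + 0.3 + 0.04 + 0 = 3.57
R0 > 1, so the population is growing.

growing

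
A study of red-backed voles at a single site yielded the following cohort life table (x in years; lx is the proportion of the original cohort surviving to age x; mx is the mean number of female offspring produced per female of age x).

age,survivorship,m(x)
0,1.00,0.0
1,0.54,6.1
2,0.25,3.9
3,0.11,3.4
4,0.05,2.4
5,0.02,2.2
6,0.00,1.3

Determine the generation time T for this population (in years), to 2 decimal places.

1.47

lx·mx: 0, 3.294, 0.975, 0.374, 0.12, 0.044, 0 → R0 = 4.807
x·lx·mx: 0, 3.294, 1.95, 1.122, 0.48, 0.22, 0 → Σ = 7.066
T = 7.066 / 4.807 = 1.46994… → 1.47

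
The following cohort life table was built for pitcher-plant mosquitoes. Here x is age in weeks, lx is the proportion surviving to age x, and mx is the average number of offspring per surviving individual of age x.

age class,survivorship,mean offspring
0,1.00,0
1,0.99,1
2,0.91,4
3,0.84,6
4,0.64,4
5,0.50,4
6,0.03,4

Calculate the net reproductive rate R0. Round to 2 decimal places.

lx·mx by age: 0, 0.99, 3.64, 5.04, 2.56, 2, 0.12
R0 = Σ lx·mx = 14.35 → 14.35

14.35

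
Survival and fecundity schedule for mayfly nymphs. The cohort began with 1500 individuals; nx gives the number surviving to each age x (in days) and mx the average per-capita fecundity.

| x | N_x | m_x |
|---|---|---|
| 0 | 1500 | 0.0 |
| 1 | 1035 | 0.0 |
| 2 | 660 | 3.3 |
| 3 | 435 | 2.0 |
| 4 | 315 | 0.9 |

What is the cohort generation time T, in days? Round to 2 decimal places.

lx = nx/n0 = nx/1500: 1, 0.69, 0.44, 0.29, 0.21
lx·mx: 0, 0, 1.452, 0.58, 0.189 → R0 = 2.221
x·lx·mx: 0, 0, 2.904, 1.74, 0.756 → Σ = 5.4
T = 5.4 / 2.221 = 2.431337… → 2.43

2.43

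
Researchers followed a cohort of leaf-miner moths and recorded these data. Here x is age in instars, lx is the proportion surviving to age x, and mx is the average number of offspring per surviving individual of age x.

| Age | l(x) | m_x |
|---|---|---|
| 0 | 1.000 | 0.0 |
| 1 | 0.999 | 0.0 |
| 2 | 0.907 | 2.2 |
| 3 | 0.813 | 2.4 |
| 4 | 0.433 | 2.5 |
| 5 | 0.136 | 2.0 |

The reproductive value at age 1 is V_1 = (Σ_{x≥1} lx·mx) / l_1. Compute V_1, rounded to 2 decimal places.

5.31

lx·mx for x ≥ 1: 0, 1.9954, 1.9512, 1.0825, 0.272 → sum = 5.3011
V_1 = 5.3011 / l_1 = 5.3011 / 0.999 = 5.306406… → 5.31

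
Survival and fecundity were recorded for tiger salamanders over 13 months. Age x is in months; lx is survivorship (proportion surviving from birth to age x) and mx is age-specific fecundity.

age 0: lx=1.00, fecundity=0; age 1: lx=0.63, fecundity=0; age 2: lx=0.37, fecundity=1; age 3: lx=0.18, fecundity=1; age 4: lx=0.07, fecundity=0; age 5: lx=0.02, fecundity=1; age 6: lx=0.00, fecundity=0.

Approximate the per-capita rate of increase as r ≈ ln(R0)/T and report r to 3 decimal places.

R0 = Σ lx·mx = 0 + 0 + 0.37 + 0.18 + 0 + 0.02 + 0 = 0.57
Σ x·lx·mx = 1.38; T = 1.38/0.57 = 2.42105…
r ≈ ln(R0)/T = ln(0.57)/2.42105… = -0.23218… → -0.232

-0.232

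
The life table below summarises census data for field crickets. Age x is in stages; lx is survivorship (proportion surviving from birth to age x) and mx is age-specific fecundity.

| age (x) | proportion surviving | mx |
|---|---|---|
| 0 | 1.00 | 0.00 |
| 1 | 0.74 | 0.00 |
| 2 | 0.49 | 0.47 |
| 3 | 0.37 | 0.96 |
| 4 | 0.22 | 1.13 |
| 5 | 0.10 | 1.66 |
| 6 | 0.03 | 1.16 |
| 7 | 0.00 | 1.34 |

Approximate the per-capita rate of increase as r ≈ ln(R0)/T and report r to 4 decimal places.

R0 = Σ lx·mx = 0 + 0 + 0.2303 + 0.3552 + 0.2486 + 0.166 + 0.0348 + 0 = 1.0349
Σ x·lx·mx = 3.5594; T = 3.5594/1.0349 = 3.43937…
r ≈ ln(R0)/T = ln(1.0349)/3.43937… = 0.009974… → 0.0100

0.0100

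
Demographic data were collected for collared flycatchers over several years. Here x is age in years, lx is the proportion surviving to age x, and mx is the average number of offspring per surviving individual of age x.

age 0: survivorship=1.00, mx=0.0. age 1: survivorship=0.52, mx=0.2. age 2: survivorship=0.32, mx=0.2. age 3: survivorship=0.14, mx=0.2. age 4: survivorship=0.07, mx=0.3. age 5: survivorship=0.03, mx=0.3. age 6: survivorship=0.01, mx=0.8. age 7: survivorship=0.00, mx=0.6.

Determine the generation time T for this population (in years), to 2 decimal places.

2.11

lx·mx: 0, 0.104, 0.064, 0.028, 0.021, 0.009, 0.008, 0 → R0 = 0.234
x·lx·mx: 0, 0.104, 0.128, 0.084, 0.084, 0.045, 0.048, 0 → Σ = 0.493
T = 0.493 / 0.234 = 2.106838… → 2.11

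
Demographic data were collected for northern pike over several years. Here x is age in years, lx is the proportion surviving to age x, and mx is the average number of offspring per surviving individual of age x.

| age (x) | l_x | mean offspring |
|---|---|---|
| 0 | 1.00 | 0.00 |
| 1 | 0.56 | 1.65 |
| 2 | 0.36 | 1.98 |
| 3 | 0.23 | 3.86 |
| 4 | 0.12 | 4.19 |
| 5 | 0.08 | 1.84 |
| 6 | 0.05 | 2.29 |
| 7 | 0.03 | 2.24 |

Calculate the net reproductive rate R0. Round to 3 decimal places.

3.356

lx·mx by age: 0, 0.924, 0.7128, 0.8878, 0.5028, 0.1472, 0.1145, 0.0672
R0 = Σ lx·mx = 3.3563 → 3.356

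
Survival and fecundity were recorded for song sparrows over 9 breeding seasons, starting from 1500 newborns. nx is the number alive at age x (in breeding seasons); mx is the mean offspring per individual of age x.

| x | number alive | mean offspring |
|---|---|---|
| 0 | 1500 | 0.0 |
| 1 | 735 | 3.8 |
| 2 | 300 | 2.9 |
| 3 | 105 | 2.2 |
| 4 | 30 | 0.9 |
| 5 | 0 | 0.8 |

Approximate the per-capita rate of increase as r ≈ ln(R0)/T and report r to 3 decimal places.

lx = nx/n0 = nx/1500: 1, 0.49, 0.2, 0.07, 0.02, 0
R0 = Σ lx·mx = 0 + 1.862 + 0.58 + 0.154 + 0.018 + 0 = 2.614
Σ x·lx·mx = 3.556; T = 3.556/2.614 = 1.36037…
r ≈ ln(R0)/T = ln(2.614)/1.36037… = 0.70634… → 0.706

0.706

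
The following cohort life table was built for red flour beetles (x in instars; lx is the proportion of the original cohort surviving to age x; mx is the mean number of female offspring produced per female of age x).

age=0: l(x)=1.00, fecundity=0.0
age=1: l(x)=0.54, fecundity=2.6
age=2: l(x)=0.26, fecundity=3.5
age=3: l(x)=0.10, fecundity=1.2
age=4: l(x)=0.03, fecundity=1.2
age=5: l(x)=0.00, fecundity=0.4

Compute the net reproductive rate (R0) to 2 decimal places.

lx·mx by age: 0, 1.404, 0.91, 0.12, 0.036, 0
R0 = Σ lx·mx = 2.47 → 2.47

2.47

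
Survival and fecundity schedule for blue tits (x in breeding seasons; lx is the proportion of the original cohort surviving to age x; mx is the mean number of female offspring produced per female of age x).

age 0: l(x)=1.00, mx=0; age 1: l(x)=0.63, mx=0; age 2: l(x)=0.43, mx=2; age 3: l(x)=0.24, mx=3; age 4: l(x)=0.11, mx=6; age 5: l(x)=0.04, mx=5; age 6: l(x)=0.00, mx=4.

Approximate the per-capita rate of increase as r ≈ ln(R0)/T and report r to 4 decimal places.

R0 = Σ lx·mx = 0 + 0 + 0.86 + 0.72 + 0.66 + 0.2 + 0 = 2.44
Σ x·lx·mx = 7.52; T = 7.52/2.44 = 3.08197…
r ≈ ln(R0)/T = ln(2.44)/3.08197… = 0.289425… → 0.2894

0.2894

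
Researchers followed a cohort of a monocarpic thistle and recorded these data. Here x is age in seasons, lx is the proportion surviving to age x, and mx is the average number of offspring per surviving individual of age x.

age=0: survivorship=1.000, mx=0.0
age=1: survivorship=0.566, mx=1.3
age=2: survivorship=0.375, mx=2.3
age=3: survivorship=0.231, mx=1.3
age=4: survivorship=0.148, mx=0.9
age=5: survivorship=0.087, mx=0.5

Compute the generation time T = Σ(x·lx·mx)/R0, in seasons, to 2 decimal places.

lx·mx: 0, 0.7358, 0.8625, 0.3003, 0.1332, 0.0435 → R0 = 2.0753
x·lx·mx: 0, 0.7358, 1.725, 0.9009, 0.5328, 0.2175 → Σ = 4.112
T = 4.112 / 2.0753 = 1.9814… → 1.98

1.98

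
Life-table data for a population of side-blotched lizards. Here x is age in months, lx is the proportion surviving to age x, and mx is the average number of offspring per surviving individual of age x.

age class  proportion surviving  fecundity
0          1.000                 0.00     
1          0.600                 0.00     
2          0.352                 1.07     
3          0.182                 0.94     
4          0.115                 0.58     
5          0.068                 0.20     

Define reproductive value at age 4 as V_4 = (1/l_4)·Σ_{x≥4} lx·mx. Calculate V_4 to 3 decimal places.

0.698

lx·mx for x ≥ 4: 0.0667, 0.0136 → sum = 0.0803
V_4 = 0.0803 / l_4 = 0.0803 / 0.115 = 0.698261… → 0.698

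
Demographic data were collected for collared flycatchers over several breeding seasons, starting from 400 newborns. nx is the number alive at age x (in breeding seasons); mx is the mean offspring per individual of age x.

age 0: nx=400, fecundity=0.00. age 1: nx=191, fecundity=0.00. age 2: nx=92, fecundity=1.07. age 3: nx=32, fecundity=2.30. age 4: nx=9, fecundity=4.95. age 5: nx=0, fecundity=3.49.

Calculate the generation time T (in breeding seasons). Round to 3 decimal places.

2.751

lx = nx/n0 = nx/400: 1, 0.4775, 0.23, 0.08, 0.0225, 0
lx·mx: 0, 0, 0.2461, 0.184, 0.111375, 0 → R0 = 0.541475
x·lx·mx: 0, 0, 0.4922, 0.552, 0.4455, 0 → Σ = 1.4897
T = 1.4897 / 0.541475 = 2.751189… → 2.751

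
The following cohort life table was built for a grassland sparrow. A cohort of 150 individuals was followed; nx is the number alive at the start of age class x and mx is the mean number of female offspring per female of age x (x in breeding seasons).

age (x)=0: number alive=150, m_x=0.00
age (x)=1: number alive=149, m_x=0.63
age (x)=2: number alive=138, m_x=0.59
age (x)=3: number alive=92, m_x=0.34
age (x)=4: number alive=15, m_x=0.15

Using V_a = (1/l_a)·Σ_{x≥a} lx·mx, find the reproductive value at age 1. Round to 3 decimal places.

1.401

lx = nx/n0 = nx/150: 1, 0.99333…, 0.92, 0.61333…, 0.1
lx·mx for x ≥ 1: 0.6258…, 0.5428, 0.208533…, 0.015 → sum = 1.392133…
V_1 = 1.392133… / l_1 = 1.392133… / 0.993333… = 1.401477… → 1.401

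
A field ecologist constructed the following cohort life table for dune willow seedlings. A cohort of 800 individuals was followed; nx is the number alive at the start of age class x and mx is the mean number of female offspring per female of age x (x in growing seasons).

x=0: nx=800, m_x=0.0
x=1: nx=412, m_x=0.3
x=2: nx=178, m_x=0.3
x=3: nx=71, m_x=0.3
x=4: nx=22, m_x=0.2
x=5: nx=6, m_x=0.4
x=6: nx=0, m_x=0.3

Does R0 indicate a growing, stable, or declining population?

lx = nx/n0 = nx/800: 1, 0.515, 0.2225, 0.08875, 0.0275, 0.0075, 0
R0 = Σ lx·mx = 0 + 0.1545 + 0.06675 + 0.026625 + 0.0055 + 0.003 + 0 = 0.256375
R0 < 1, so the population is declining.

declining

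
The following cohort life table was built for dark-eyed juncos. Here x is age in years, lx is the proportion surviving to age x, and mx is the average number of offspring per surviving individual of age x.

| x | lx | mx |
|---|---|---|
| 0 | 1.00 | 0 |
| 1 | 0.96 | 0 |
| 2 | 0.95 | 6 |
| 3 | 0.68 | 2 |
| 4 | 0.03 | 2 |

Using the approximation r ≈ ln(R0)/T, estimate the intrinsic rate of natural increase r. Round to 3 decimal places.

0.889

R0 = Σ lx·mx = 0 + 0 + 5.7 + 1.36 + 0.06 = 7.12
Σ x·lx·mx = 15.72; T = 15.72/7.12 = 2.20787…
r ≈ ln(R0)/T = ln(7.12)/2.20787… = 0.88905… → 0.889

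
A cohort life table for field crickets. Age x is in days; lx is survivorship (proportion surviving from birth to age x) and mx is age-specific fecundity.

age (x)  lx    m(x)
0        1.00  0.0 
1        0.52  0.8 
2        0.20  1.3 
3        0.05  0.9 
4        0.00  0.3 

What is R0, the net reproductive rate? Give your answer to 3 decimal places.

lx·mx by age: 0, 0.416, 0.26, 0.045, 0
R0 = Σ lx·mx = 0.721 → 0.721

0.721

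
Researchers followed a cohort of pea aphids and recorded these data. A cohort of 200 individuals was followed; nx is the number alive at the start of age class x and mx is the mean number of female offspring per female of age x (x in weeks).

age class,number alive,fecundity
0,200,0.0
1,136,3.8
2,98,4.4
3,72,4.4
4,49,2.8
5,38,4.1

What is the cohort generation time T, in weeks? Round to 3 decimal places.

2.348

lx = nx/n0 = nx/200: 1, 0.68, 0.49, 0.36, 0.245, 0.19
lx·mx: 0, 2.584, 2.156, 1.584, 0.686, 0.779 → R0 = 7.789
x·lx·mx: 0, 2.584, 4.312, 4.752, 2.744, 3.895 → Σ = 18.287
T = 18.287 / 7.789 = 2.347798… → 2.348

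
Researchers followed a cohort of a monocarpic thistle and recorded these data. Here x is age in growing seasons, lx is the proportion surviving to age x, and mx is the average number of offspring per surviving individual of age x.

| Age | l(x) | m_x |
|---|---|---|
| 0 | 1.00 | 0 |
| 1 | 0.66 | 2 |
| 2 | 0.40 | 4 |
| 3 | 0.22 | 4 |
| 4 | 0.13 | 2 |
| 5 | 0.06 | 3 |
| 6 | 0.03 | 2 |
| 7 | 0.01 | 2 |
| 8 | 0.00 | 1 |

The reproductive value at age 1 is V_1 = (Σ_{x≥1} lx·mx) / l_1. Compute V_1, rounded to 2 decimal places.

lx·mx for x ≥ 1: 1.32, 1.6, 0.88, 0.26, 0.18, 0.06, 0.02, 0 → sum = 4.32
V_1 = 4.32 / l_1 = 4.32 / 0.66 = 6.545455… → 6.55

6.55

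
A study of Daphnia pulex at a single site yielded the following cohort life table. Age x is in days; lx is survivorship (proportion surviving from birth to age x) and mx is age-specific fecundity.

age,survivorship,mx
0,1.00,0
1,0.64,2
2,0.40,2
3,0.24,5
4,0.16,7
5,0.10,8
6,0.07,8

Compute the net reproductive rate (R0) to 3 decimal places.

5.760

lx·mx by age: 0, 1.28, 0.8, 1.2, 1.12, 0.8, 0.56
R0 = Σ lx·mx = 5.76 → 5.760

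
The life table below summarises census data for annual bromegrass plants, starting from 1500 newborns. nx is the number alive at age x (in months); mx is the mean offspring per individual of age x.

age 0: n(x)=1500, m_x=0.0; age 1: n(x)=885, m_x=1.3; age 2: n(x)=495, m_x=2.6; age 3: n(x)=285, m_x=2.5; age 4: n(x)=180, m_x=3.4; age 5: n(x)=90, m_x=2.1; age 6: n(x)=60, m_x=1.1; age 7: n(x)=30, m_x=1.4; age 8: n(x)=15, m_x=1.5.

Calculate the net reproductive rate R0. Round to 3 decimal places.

lx = nx/n0 = nx/1500: 1, 0.59, 0.33, 0.19, 0.12, 0.06, 0.04, 0.02, 0.01
lx·mx by age: 0, 0.767, 0.858, 0.475, 0.408, 0.126, 0.044, 0.028, 0.015
R0 = Σ lx·mx = 2.721 → 2.721

2.721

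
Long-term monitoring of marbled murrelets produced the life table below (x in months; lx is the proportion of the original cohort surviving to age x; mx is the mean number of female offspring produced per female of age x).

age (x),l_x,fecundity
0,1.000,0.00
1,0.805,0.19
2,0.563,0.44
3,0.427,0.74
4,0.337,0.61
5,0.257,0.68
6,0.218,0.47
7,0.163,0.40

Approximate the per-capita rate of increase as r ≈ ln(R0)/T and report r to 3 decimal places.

R0 = Σ lx·mx = 0 + 0.15295 + 0.24772 + 0.31598 + 0.20557 + 0.17476 + 0.10246 + 0.0652 = 1.26464
Σ x·lx·mx = 4.36357; T = 4.36357/1.26464 = 3.45044…
r ≈ ln(R0)/T = ln(1.26464)/3.45044… = 0.06805… → 0.068

0.068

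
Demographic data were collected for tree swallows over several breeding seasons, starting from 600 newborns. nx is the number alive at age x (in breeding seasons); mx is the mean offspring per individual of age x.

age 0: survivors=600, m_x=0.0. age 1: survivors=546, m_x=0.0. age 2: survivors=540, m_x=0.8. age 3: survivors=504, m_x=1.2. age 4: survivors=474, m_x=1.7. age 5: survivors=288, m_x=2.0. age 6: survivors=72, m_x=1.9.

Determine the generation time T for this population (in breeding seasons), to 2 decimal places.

lx = nx/n0 = nx/600: 1, 0.91, 0.9, 0.84, 0.79, 0.48, 0.12
lx·mx: 0, 0, 0.72, 1.008, 1.343, 0.96, 0.228 → R0 = 4.259
x·lx·mx: 0, 0, 1.44, 3.024, 5.372, 4.8, 1.368 → Σ = 16.004
T = 16.004 / 4.259 = 3.75769… → 3.76

3.76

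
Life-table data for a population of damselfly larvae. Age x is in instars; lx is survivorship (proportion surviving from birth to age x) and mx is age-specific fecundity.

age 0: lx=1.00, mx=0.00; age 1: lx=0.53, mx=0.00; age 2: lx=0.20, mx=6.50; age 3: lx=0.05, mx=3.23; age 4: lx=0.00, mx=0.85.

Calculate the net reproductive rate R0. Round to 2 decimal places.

1.46

lx·mx by age: 0, 0, 1.3, 0.1615, 0
R0 = Σ lx·mx = 1.4615 → 1.46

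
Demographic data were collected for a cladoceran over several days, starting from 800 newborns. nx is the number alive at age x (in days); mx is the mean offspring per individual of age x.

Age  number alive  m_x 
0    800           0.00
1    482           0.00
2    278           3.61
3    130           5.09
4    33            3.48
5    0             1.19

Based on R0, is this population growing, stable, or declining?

growing

lx = nx/n0 = nx/800: 1, 0.6025, 0.3475, 0.1625, 0.04125, 0
R0 = Σ lx·mx = 0 + 0 + 1.254475 + 0.827125 + 0.14355… + 0 = 2.22515…
R0 > 1, so the population is growing.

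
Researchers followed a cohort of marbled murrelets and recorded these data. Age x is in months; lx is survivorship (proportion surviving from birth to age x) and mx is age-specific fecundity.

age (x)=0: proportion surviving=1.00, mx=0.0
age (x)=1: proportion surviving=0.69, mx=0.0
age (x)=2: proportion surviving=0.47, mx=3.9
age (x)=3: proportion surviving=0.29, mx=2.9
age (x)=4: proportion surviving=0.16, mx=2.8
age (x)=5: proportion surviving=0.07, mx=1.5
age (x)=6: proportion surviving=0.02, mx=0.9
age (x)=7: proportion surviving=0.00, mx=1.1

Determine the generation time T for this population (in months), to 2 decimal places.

lx·mx: 0, 0, 1.833, 0.841, 0.448, 0.105, 0.018, 0 → R0 = 3.245
x·lx·mx: 0, 0, 3.666, 2.523, 1.792, 0.525, 0.108, 0 → Σ = 8.614
T = 8.614 / 3.245 = 2.654545… → 2.65

2.65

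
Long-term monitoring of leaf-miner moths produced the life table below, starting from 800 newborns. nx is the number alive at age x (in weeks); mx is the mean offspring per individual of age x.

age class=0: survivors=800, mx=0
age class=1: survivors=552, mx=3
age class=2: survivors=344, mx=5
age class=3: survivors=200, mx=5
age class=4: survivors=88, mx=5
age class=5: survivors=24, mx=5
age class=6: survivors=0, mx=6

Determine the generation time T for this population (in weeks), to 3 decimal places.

lx = nx/n0 = nx/800: 1, 0.69, 0.43, 0.25, 0.11, 0.03, 0
lx·mx: 0, 2.07, 2.15, 1.25, 0.55, 0.15, 0 → R0 = 6.17
x·lx·mx: 0, 2.07, 4.3, 3.75, 2.2, 0.75, 0 → Σ = 13.07
T = 13.07 / 6.17 = 2.118314… → 2.118

2.118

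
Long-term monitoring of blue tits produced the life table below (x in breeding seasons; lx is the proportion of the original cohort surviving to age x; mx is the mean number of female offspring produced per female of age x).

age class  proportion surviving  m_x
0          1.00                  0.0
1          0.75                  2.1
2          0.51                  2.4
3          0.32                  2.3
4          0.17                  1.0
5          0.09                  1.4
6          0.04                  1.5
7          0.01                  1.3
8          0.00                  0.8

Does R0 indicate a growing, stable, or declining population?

R0 = Σ lx·mx = 0 + 1.575 + 1.224 + 0.736 + 0.17 + 0.126 + 0.06 + 0.013 + 0 = 3.904
R0 > 1, so the population is growing.

growing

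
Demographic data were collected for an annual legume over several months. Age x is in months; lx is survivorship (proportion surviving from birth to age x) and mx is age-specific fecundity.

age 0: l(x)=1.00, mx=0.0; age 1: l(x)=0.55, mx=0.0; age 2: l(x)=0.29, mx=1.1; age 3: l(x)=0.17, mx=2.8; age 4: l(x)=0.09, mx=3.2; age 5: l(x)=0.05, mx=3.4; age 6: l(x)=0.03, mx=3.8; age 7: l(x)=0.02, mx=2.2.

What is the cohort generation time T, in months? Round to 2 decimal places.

lx·mx: 0, 0, 0.319, 0.476, 0.288, 0.17, 0.114, 0.044 → R0 = 1.411
x·lx·mx: 0, 0, 0.638, 1.428, 1.152, 0.85, 0.684, 0.308 → Σ = 5.06
T = 5.06 / 1.411 = 3.586109… → 3.59

3.59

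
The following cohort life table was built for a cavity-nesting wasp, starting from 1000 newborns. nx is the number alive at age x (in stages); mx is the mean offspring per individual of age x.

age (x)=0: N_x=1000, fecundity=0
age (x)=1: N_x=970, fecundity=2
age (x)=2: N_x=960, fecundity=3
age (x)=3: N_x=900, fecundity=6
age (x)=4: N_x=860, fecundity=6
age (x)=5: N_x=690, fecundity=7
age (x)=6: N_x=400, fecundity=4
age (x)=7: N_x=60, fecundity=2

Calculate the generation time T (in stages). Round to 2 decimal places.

lx = nx/n0 = nx/1000: 1, 0.97, 0.96, 0.9, 0.86, 0.69, 0.4, 0.06
lx·mx: 0, 1.94, 2.88, 5.4, 5.16, 4.83, 1.6, 0.12 → R0 = 21.93
x·lx·mx: 0, 1.94, 5.76, 16.2, 20.64, 24.15, 9.6, 0.84 → Σ = 79.13
T = 79.13 / 21.93 = 3.608299… → 3.61

3.61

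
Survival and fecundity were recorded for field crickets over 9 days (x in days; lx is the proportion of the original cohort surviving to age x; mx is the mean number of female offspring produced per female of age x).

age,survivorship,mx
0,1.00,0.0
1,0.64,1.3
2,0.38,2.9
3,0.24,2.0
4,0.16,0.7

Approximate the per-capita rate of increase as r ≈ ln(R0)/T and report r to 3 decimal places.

R0 = Σ lx·mx = 0 + 0.832 + 1.102 + 0.48 + 0.112 = 2.526
Σ x·lx·mx = 4.924; T = 4.924/2.526 = 1.94933…
r ≈ ln(R0)/T = ln(2.526)/1.94933… = 0.47536… → 0.475

0.475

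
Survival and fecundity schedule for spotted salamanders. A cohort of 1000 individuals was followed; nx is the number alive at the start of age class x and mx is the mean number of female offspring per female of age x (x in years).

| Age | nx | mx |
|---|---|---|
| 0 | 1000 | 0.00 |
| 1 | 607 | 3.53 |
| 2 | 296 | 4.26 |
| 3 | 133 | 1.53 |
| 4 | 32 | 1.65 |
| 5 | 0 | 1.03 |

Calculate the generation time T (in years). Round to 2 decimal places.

lx = nx/n0 = nx/1000: 1, 0.607, 0.296, 0.133, 0.032, 0
lx·mx: 0, 2.14271, 1.26096, 0.20349, 0.0528, 0 → R0 = 3.65996
x·lx·mx: 0, 2.14271, 2.52192, 0.61047, 0.2112, 0 → Σ = 5.4863
T = 5.4863 / 3.65996 = 1.499005… → 1.50

1.50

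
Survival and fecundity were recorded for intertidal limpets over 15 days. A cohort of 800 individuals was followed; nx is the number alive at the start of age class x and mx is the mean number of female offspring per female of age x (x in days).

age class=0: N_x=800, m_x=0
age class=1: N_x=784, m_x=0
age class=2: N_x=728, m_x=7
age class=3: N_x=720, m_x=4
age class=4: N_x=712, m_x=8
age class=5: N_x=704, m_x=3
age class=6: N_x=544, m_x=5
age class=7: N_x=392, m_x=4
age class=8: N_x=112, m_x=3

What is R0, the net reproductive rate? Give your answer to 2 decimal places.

lx = nx/n0 = nx/800: 1, 0.98, 0.91, 0.9, 0.89, 0.88, 0.68, 0.49, 0.14
lx·mx by age: 0, 0, 6.37, 3.6, 7.12, 2.64, 3.4, 1.96, 0.42
R0 = Σ lx·mx = 25.51 → 25.51

25.51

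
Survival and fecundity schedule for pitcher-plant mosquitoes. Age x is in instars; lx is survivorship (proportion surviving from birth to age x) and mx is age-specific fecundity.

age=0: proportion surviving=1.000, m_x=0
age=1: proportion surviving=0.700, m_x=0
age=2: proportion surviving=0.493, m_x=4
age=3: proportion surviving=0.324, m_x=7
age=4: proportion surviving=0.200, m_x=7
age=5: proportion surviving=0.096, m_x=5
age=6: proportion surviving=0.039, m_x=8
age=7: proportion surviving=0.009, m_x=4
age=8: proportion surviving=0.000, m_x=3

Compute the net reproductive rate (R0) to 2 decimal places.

lx·mx by age: 0, 0, 1.972, 2.268, 1.4, 0.48, 0.312, 0.036, 0
R0 = Σ lx·mx = 6.468 → 6.47

6.47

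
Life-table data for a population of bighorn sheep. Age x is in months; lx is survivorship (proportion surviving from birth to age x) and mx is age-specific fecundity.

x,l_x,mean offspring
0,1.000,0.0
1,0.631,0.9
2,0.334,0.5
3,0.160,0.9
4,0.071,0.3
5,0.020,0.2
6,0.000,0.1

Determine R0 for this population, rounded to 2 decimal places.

lx·mx by age: 0, 0.5679, 0.167, 0.144, 0.0213, 0.004, 0
R0 = Σ lx·mx = 0.9042 → 0.90

0.90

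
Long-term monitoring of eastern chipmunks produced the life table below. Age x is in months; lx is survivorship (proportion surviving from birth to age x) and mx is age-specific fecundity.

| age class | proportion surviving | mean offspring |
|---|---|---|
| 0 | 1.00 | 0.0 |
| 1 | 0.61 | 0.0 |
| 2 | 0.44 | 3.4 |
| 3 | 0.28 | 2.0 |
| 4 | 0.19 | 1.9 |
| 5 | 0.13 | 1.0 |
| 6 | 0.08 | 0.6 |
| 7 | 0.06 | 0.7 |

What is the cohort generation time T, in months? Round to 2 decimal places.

lx·mx: 0, 0, 1.496, 0.56, 0.361, 0.13, 0.048, 0.042 → R0 = 2.637
x·lx·mx: 0, 0, 2.992, 1.68, 1.444, 0.65, 0.288, 0.294 → Σ = 7.348
T = 7.348 / 2.637 = 2.7865… → 2.79

2.79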